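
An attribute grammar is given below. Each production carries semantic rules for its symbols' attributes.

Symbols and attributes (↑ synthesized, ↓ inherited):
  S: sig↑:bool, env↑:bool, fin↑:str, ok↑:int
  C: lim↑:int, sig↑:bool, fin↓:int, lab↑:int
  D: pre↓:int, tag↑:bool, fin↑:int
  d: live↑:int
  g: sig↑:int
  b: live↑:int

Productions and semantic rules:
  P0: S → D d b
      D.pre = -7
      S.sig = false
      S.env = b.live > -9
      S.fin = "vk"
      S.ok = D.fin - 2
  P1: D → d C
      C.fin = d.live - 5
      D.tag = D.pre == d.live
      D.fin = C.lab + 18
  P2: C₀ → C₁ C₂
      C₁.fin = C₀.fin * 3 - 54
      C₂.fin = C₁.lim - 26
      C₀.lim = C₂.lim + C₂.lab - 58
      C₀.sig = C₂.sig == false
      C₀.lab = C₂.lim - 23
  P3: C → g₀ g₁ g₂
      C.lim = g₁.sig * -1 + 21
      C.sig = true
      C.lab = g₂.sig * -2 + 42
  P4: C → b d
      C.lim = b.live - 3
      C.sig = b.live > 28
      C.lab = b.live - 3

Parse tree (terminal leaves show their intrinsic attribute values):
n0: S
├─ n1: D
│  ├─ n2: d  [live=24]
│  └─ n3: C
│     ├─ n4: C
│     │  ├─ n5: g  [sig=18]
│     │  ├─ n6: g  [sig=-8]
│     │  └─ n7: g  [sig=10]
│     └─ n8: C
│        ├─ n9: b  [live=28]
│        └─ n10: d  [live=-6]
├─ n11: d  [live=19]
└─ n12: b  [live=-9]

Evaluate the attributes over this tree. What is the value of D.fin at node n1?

1. n1.pre = -7  [-7]
2. n2.live = 24  [terminal]
3. n3.fin = 19  [d.live - 5]
4. n4.fin = 3  [C₀.fin * 3 - 54]
5. n5.sig = 18  [terminal]
6. n6.sig = -8  [terminal]
7. n7.sig = 10  [terminal]
8. n4.lim = 29  [g₁.sig * -1 + 21]
9. n4.sig = true  [true]
10. n4.lab = 22  [g₂.sig * -2 + 42]
11. n8.fin = 3  [C₁.lim - 26]
12. n9.live = 28  [terminal]
13. n10.live = -6  [terminal]
14. n8.lim = 25  [b.live - 3]
15. n8.sig = false  [b.live > 28]
16. n8.lab = 25  [b.live - 3]
17. n3.lim = -8  [C₂.lim + C₂.lab - 58]
18. n3.sig = true  [C₂.sig == false]
19. n3.lab = 2  [C₂.lim - 23]
20. n1.tag = false  [D.pre == d.live]
21. n1.fin = 20  [C.lab + 18]
22. n11.live = 19  [terminal]
23. n12.live = -9  [terminal]
24. n0.sig = false  [false]
25. n0.env = false  [b.live > -9]
26. n0.fin = "vk"  ["vk"]
27. n0.ok = 18  [D.fin - 2]

20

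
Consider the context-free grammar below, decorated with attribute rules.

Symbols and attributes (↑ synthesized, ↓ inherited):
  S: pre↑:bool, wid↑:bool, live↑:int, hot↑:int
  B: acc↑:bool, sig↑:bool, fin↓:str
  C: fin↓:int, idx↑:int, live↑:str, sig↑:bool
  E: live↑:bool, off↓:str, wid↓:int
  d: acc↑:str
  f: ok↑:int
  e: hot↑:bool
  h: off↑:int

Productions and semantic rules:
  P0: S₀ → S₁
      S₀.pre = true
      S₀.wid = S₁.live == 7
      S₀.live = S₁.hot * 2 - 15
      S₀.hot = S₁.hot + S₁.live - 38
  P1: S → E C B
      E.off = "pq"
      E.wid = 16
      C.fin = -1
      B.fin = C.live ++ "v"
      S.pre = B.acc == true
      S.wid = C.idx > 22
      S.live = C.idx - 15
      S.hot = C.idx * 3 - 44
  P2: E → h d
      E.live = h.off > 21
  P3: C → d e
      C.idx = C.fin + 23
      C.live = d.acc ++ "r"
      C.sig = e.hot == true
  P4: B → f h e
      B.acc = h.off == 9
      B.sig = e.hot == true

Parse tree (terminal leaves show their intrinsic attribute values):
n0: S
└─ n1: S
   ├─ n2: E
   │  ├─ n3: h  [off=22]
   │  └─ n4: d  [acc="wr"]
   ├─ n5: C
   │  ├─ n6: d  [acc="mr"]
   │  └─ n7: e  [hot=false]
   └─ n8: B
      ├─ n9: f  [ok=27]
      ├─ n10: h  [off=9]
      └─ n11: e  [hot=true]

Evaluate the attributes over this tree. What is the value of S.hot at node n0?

-9

1. n2.off = "pq"  ["pq"]
2. n2.wid = 16  [16]
3. n3.off = 22  [terminal]
4. n4.acc = "wr"  [terminal]
5. n2.live = true  [h.off > 21]
6. n5.fin = -1  [-1]
7. n6.acc = "mr"  [terminal]
8. n7.hot = false  [terminal]
9. n5.idx = 22  [C.fin + 23]
10. n5.live = "mrr"  [d.acc ++ "r"]
11. n5.sig = false  [e.hot == true]
12. n8.fin = "mrrv"  [C.live ++ "v"]
13. n9.ok = 27  [terminal]
14. n10.off = 9  [terminal]
15. n11.hot = true  [terminal]
16. n8.acc = true  [h.off == 9]
17. n8.sig = true  [e.hot == true]
18. n1.pre = true  [B.acc == true]
19. n1.wid = false  [C.idx > 22]
20. n1.live = 7  [C.idx - 15]
21. n1.hot = 22  [C.idx * 3 - 44]
22. n0.pre = true  [true]
23. n0.wid = true  [S₁.live == 7]
24. n0.live = 29  [S₁.hot * 2 - 15]
25. n0.hot = -9  [S₁.hot + S₁.live - 38]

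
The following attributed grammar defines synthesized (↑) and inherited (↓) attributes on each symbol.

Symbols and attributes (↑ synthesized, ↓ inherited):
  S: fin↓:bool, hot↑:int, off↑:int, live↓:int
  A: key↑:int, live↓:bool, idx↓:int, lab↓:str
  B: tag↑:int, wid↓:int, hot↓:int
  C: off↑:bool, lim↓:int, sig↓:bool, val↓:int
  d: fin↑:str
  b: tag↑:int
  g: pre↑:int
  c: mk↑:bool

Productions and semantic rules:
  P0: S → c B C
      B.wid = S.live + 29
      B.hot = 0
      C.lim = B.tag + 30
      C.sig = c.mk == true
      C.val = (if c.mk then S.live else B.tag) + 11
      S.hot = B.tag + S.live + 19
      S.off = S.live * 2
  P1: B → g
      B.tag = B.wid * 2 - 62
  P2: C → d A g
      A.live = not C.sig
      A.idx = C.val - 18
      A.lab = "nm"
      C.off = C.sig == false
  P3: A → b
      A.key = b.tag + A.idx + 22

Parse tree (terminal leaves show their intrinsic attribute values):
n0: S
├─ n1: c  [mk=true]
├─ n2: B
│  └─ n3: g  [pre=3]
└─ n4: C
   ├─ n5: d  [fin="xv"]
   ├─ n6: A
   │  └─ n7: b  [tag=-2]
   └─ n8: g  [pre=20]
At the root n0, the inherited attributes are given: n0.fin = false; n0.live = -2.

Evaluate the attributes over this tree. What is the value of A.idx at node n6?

1. n0.fin = false  [given at root]
2. n0.live = -2  [given at root]
3. n1.mk = true  [terminal]
4. n2.wid = 27  [S.live + 29]
5. n2.hot = 0  [0]
6. n3.pre = 3  [terminal]
7. n2.tag = -8  [B.wid * 2 - 62]
8. n4.lim = 22  [B.tag + 30]
9. n4.sig = true  [c.mk == true]
10. n4.val = 9  [(if c.mk then S.live else B.tag) + 11]
11. n5.fin = "xv"  [terminal]
12. n6.live = false  [not C.sig]
13. n6.idx = -9  [C.val - 18]
14. n6.lab = "nm"  ["nm"]
15. n7.tag = -2  [terminal]
16. n6.key = 11  [b.tag + A.idx + 22]
17. n8.pre = 20  [terminal]
18. n4.off = false  [C.sig == false]
19. n0.hot = 9  [B.tag + S.live + 19]
20. n0.off = -4  [S.live * 2]

-9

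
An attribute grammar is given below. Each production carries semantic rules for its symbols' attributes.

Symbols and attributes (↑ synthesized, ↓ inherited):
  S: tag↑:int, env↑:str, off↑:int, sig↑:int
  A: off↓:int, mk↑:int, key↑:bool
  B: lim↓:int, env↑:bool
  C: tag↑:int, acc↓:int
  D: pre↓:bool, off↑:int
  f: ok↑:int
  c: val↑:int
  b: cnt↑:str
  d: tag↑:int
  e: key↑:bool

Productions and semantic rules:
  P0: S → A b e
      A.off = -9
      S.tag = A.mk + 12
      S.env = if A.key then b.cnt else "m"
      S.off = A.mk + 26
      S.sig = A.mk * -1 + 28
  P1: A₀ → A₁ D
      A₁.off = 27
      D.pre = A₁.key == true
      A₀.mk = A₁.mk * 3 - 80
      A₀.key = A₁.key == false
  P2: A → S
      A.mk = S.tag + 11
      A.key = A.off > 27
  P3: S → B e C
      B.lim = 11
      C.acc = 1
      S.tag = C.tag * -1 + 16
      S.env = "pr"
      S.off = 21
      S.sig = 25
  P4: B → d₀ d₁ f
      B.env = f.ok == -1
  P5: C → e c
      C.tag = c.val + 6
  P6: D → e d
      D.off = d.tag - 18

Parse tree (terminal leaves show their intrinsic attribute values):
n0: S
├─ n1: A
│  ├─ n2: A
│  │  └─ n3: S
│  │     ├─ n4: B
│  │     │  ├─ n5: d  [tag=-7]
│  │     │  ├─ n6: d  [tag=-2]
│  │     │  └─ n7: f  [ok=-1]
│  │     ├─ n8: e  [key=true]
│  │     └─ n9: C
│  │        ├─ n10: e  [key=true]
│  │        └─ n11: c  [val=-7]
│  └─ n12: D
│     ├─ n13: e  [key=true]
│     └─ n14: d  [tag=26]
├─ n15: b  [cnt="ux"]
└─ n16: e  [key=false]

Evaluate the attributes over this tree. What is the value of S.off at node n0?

30

1. n1.off = -9  [-9]
2. n2.off = 27  [27]
3. n4.lim = 11  [11]
4. n5.tag = -7  [terminal]
5. n6.tag = -2  [terminal]
6. n7.ok = -1  [terminal]
7. n4.env = true  [f.ok == -1]
8. n8.key = true  [terminal]
9. n9.acc = 1  [1]
10. n10.key = true  [terminal]
11. n11.val = -7  [terminal]
12. n9.tag = -1  [c.val + 6]
13. n3.tag = 17  [C.tag * -1 + 16]
14. n3.env = "pr"  ["pr"]
15. n3.off = 21  [21]
16. n3.sig = 25  [25]
17. n2.mk = 28  [S.tag + 11]
18. n2.key = false  [A.off > 27]
19. n12.pre = false  [A₁.key == true]
20. n13.key = true  [terminal]
21. n14.tag = 26  [terminal]
22. n12.off = 8  [d.tag - 18]
23. n1.mk = 4  [A₁.mk * 3 - 80]
24. n1.key = true  [A₁.key == false]
25. n15.cnt = "ux"  [terminal]
26. n16.key = false  [terminal]
27. n0.tag = 16  [A.mk + 12]
28. n0.env = "ux"  [if A.key then b.cnt else "m"]
29. n0.off = 30  [A.mk + 26]
30. n0.sig = 24  [A.mk * -1 + 28]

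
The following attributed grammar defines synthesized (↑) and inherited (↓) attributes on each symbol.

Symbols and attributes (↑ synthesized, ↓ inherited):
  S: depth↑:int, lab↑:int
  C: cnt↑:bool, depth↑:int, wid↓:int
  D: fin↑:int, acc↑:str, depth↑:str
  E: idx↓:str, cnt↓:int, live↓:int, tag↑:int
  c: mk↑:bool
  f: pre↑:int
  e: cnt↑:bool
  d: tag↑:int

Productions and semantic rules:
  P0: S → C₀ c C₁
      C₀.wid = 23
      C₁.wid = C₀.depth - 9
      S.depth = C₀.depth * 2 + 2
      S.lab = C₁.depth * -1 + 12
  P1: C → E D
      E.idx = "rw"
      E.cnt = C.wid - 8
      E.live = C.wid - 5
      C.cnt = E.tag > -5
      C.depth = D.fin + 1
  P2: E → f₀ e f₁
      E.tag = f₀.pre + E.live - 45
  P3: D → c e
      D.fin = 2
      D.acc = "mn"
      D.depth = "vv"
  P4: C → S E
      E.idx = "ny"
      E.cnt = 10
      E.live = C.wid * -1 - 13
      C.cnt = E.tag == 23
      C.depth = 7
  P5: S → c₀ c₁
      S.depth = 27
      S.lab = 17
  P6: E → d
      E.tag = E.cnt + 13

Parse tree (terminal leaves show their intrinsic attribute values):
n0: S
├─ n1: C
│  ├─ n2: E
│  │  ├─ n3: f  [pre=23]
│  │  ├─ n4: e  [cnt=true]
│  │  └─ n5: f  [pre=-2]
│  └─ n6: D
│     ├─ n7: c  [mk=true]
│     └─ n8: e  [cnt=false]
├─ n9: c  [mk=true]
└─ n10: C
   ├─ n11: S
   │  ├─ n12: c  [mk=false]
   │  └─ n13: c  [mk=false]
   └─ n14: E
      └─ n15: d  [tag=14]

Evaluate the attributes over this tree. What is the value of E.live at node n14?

-7

1. n1.wid = 23  [23]
2. n2.idx = "rw"  ["rw"]
3. n2.cnt = 15  [C.wid - 8]
4. n2.live = 18  [C.wid - 5]
5. n3.pre = 23  [terminal]
6. n4.cnt = true  [terminal]
7. n5.pre = -2  [terminal]
8. n2.tag = -4  [f₀.pre + E.live - 45]
9. n7.mk = true  [terminal]
10. n8.cnt = false  [terminal]
11. n6.fin = 2  [2]
12. n6.acc = "mn"  ["mn"]
13. n6.depth = "vv"  ["vv"]
14. n1.cnt = true  [E.tag > -5]
15. n1.depth = 3  [D.fin + 1]
16. n9.mk = true  [terminal]
17. n10.wid = -6  [C₀.depth - 9]
18. n12.mk = false  [terminal]
19. n13.mk = false  [terminal]
20. n11.depth = 27  [27]
21. n11.lab = 17  [17]
22. n14.idx = "ny"  ["ny"]
23. n14.cnt = 10  [10]
24. n14.live = -7  [C.wid * -1 - 13]
25. n15.tag = 14  [terminal]
26. n14.tag = 23  [E.cnt + 13]
27. n10.cnt = true  [E.tag == 23]
28. n10.depth = 7  [7]
29. n0.depth = 8  [C₀.depth * 2 + 2]
30. n0.lab = 5  [C₁.depth * -1 + 12]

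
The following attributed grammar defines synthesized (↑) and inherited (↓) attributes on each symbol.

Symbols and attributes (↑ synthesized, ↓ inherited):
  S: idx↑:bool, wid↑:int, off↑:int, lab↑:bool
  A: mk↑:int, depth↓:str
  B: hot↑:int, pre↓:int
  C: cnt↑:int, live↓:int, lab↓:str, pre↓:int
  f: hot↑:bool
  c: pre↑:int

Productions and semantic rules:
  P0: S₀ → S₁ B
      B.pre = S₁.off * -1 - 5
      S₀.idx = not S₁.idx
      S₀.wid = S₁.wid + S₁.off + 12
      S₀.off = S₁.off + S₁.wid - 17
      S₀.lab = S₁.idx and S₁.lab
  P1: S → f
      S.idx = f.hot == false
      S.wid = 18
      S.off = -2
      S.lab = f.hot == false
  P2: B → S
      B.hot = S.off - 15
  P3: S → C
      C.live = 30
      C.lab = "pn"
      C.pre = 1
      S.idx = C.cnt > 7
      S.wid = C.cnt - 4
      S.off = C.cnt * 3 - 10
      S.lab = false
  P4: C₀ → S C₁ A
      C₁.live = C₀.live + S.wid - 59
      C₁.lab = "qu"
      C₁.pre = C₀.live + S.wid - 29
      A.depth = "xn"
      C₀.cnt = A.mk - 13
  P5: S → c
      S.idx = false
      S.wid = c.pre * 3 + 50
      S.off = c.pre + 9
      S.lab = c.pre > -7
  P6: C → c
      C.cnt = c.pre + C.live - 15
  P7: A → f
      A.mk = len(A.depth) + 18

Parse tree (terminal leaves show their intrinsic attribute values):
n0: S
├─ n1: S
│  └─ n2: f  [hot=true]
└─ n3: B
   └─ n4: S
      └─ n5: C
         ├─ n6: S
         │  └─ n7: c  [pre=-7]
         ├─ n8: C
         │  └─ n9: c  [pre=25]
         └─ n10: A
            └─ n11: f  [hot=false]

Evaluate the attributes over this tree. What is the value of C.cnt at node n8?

1. n2.hot = true  [terminal]
2. n1.idx = false  [f.hot == false]
3. n1.wid = 18  [18]
4. n1.off = -2  [-2]
5. n1.lab = false  [f.hot == false]
6. n3.pre = -3  [S₁.off * -1 - 5]
7. n5.live = 30  [30]
8. n5.lab = "pn"  ["pn"]
9. n5.pre = 1  [1]
10. n7.pre = -7  [terminal]
11. n6.idx = false  [false]
12. n6.wid = 29  [c.pre * 3 + 50]
13. n6.off = 2  [c.pre + 9]
14. n6.lab = false  [c.pre > -7]
15. n8.live = 0  [C₀.live + S.wid - 59]
16. n8.lab = "qu"  ["qu"]
17. n8.pre = 30  [C₀.live + S.wid - 29]
18. n9.pre = 25  [terminal]
19. n8.cnt = 10  [c.pre + C.live - 15]
20. n10.depth = "xn"  ["xn"]
21. n11.hot = false  [terminal]
22. n10.mk = 20  [len(A.depth) + 18]
23. n5.cnt = 7  [A.mk - 13]
24. n4.idx = false  [C.cnt > 7]
25. n4.wid = 3  [C.cnt - 4]
26. n4.off = 11  [C.cnt * 3 - 10]
27. n4.lab = false  [false]
28. n3.hot = -4  [S.off - 15]
29. n0.idx = true  [not S₁.idx]
30. n0.wid = 28  [S₁.wid + S₁.off + 12]
31. n0.off = -1  [S₁.off + S₁.wid - 17]
32. n0.lab = false  [S₁.idx and S₁.lab]

10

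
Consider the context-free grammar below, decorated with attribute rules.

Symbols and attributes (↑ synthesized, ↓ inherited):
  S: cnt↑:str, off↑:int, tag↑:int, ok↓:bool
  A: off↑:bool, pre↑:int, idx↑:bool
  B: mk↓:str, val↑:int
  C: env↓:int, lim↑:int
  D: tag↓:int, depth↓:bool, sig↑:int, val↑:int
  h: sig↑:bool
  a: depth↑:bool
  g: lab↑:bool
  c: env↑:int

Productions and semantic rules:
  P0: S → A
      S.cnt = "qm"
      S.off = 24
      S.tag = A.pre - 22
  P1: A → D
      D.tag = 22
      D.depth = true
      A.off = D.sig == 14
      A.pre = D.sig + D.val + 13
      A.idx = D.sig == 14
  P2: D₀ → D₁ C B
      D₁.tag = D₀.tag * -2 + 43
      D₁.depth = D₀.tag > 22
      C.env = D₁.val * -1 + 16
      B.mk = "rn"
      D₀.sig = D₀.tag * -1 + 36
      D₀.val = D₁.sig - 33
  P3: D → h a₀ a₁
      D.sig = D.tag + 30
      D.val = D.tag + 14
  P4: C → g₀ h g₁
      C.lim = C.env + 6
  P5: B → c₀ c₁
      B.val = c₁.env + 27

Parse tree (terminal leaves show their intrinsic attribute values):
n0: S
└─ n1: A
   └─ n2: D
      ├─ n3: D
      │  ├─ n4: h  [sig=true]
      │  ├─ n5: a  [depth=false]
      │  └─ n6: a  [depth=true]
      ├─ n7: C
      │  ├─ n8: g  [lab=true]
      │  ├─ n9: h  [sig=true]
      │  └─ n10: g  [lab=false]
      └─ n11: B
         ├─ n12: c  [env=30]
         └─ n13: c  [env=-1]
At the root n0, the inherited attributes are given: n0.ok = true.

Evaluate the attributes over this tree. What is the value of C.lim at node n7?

1. n0.ok = true  [given at root]
2. n2.tag = 22  [22]
3. n2.depth = true  [true]
4. n3.tag = -1  [D₀.tag * -2 + 43]
5. n3.depth = false  [D₀.tag > 22]
6. n4.sig = true  [terminal]
7. n5.depth = false  [terminal]
8. n6.depth = true  [terminal]
9. n3.sig = 29  [D.tag + 30]
10. n3.val = 13  [D.tag + 14]
11. n7.env = 3  [D₁.val * -1 + 16]
12. n8.lab = true  [terminal]
13. n9.sig = true  [terminal]
14. n10.lab = false  [terminal]
15. n7.lim = 9  [C.env + 6]
16. n11.mk = "rn"  ["rn"]
17. n12.env = 30  [terminal]
18. n13.env = -1  [terminal]
19. n11.val = 26  [c₁.env + 27]
20. n2.sig = 14  [D₀.tag * -1 + 36]
21. n2.val = -4  [D₁.sig - 33]
22. n1.off = true  [D.sig == 14]
23. n1.pre = 23  [D.sig + D.val + 13]
24. n1.idx = true  [D.sig == 14]
25. n0.cnt = "qm"  ["qm"]
26. n0.off = 24  [24]
27. n0.tag = 1  [A.pre - 22]

9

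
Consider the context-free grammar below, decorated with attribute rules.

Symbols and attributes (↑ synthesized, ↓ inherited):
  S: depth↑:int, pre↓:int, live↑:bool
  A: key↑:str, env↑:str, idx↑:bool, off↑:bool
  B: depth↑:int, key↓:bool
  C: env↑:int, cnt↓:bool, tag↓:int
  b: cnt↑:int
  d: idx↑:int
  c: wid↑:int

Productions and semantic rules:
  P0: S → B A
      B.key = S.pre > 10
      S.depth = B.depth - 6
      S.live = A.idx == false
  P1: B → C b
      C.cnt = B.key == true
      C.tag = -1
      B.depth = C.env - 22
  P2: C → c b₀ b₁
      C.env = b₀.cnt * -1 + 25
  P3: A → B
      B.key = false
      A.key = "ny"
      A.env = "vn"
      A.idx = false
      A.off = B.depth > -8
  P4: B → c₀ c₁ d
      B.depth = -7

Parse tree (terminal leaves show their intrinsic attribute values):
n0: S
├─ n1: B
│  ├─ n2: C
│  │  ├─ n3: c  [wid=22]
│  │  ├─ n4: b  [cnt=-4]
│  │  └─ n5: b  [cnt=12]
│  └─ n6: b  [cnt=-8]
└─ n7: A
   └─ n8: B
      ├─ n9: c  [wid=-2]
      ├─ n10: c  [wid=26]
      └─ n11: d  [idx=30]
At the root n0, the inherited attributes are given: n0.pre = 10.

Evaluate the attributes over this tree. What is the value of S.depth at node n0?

1. n0.pre = 10  [given at root]
2. n1.key = false  [S.pre > 10]
3. n2.cnt = false  [B.key == true]
4. n2.tag = -1  [-1]
5. n3.wid = 22  [terminal]
6. n4.cnt = -4  [terminal]
7. n5.cnt = 12  [terminal]
8. n2.env = 29  [b₀.cnt * -1 + 25]
9. n6.cnt = -8  [terminal]
10. n1.depth = 7  [C.env - 22]
11. n8.key = false  [false]
12. n9.wid = -2  [terminal]
13. n10.wid = 26  [terminal]
14. n11.idx = 30  [terminal]
15. n8.depth = -7  [-7]
16. n7.key = "ny"  ["ny"]
17. n7.env = "vn"  ["vn"]
18. n7.idx = false  [false]
19. n7.off = true  [B.depth > -8]
20. n0.depth = 1  [B.depth - 6]
21. n0.live = true  [A.idx == false]

1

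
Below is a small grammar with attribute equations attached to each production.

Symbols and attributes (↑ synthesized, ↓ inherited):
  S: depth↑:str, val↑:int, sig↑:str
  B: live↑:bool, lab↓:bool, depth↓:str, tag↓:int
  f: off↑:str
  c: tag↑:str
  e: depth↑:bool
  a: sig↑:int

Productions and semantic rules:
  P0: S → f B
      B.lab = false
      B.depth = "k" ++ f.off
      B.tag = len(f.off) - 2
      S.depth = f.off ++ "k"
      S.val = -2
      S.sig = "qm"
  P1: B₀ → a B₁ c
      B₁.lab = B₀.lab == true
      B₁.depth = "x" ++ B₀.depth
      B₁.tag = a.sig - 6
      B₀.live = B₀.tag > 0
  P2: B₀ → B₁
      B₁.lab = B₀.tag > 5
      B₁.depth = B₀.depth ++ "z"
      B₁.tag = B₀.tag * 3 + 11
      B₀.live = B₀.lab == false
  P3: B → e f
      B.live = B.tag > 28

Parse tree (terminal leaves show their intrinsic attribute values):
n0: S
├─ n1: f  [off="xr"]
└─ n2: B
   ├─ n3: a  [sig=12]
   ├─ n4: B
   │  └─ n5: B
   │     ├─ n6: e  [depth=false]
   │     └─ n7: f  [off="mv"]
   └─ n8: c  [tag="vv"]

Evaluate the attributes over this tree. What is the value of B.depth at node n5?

"xkxrz"

1. n1.off = "xr"  [terminal]
2. n2.lab = false  [false]
3. n2.depth = "kxr"  ["k" ++ f.off]
4. n2.tag = 0  [len(f.off) - 2]
5. n3.sig = 12  [terminal]
6. n4.lab = false  [B₀.lab == true]
7. n4.depth = "xkxr"  ["x" ++ B₀.depth]
8. n4.tag = 6  [a.sig - 6]
9. n5.lab = true  [B₀.tag > 5]
10. n5.depth = "xkxrz"  [B₀.depth ++ "z"]
11. n5.tag = 29  [B₀.tag * 3 + 11]
12. n6.depth = false  [terminal]
13. n7.off = "mv"  [terminal]
14. n5.live = true  [B.tag > 28]
15. n4.live = true  [B₀.lab == false]
16. n8.tag = "vv"  [terminal]
17. n2.live = false  [B₀.tag > 0]
18. n0.depth = "xrk"  [f.off ++ "k"]
19. n0.val = -2  [-2]
20. n0.sig = "qm"  ["qm"]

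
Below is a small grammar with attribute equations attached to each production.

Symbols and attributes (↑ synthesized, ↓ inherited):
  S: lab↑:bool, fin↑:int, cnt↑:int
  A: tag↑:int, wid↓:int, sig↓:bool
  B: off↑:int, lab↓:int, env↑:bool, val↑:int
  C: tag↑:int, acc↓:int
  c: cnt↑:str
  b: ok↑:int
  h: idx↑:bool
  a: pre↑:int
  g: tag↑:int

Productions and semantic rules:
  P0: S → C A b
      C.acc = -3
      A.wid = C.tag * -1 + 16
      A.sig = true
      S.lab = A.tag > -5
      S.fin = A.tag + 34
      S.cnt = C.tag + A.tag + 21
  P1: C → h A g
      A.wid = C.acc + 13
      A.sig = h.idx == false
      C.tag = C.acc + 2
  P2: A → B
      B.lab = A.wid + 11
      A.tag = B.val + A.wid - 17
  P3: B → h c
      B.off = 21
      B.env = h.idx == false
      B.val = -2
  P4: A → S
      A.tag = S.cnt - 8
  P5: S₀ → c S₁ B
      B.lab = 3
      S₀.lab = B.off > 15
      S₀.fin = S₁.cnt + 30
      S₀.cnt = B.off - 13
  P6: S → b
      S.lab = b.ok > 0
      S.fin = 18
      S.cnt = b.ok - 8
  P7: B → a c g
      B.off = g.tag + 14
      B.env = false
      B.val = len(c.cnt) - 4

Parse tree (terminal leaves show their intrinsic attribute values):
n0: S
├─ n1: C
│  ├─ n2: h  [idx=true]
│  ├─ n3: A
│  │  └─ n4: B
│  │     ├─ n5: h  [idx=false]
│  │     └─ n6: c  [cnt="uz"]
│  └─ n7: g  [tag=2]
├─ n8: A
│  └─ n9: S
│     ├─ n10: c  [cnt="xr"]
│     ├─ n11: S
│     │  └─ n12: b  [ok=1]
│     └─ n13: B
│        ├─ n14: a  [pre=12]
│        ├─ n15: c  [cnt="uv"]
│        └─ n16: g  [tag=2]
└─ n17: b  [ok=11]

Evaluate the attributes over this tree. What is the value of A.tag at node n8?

-5

1. n1.acc = -3  [-3]
2. n2.idx = true  [terminal]
3. n3.wid = 10  [C.acc + 13]
4. n3.sig = false  [h.idx == false]
5. n4.lab = 21  [A.wid + 11]
6. n5.idx = false  [terminal]
7. n6.cnt = "uz"  [terminal]
8. n4.off = 21  [21]
9. n4.env = true  [h.idx == false]
10. n4.val = -2  [-2]
11. n3.tag = -9  [B.val + A.wid - 17]
12. n7.tag = 2  [terminal]
13. n1.tag = -1  [C.acc + 2]
14. n8.wid = 17  [C.tag * -1 + 16]
15. n8.sig = true  [true]
16. n10.cnt = "xr"  [terminal]
17. n12.ok = 1  [terminal]
18. n11.lab = true  [b.ok > 0]
19. n11.fin = 18  [18]
20. n11.cnt = -7  [b.ok - 8]
21. n13.lab = 3  [3]
22. n14.pre = 12  [terminal]
23. n15.cnt = "uv"  [terminal]
24. n16.tag = 2  [terminal]
25. n13.off = 16  [g.tag + 14]
26. n13.env = false  [false]
27. n13.val = -2  [len(c.cnt) - 4]
28. n9.lab = true  [B.off > 15]
29. n9.fin = 23  [S₁.cnt + 30]
30. n9.cnt = 3  [B.off - 13]
31. n8.tag = -5  [S.cnt - 8]
32. n17.ok = 11  [terminal]
33. n0.lab = false  [A.tag > -5]
34. n0.fin = 29  [A.tag + 34]
35. n0.cnt = 15  [C.tag + A.tag + 21]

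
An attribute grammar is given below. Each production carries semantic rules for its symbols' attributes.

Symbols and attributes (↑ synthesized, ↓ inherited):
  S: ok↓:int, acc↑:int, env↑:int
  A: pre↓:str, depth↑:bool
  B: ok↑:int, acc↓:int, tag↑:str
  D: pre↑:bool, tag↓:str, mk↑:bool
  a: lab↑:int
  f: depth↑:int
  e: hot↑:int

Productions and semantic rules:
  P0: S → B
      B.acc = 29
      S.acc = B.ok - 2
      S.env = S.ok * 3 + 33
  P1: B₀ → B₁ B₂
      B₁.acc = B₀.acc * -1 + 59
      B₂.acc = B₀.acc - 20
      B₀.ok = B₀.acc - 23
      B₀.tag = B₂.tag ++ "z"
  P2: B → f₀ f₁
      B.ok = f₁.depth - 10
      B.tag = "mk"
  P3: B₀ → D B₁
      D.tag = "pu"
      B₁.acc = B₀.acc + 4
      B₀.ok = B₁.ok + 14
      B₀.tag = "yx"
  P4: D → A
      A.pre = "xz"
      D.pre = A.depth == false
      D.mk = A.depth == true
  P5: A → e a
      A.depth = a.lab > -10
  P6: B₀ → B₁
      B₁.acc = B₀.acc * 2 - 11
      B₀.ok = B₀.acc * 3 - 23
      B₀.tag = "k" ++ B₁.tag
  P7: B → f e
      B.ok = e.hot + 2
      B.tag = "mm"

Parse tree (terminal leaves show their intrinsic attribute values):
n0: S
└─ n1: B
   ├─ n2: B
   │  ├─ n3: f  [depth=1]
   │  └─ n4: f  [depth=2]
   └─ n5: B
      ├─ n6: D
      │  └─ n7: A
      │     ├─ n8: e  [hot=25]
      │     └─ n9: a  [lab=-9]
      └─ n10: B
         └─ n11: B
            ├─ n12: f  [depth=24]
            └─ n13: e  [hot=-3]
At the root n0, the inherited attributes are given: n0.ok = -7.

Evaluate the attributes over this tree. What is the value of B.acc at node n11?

15

1. n0.ok = -7  [given at root]
2. n1.acc = 29  [29]
3. n2.acc = 30  [B₀.acc * -1 + 59]
4. n3.depth = 1  [terminal]
5. n4.depth = 2  [terminal]
6. n2.ok = -8  [f₁.depth - 10]
7. n2.tag = "mk"  ["mk"]
8. n5.acc = 9  [B₀.acc - 20]
9. n6.tag = "pu"  ["pu"]
10. n7.pre = "xz"  ["xz"]
11. n8.hot = 25  [terminal]
12. n9.lab = -9  [terminal]
13. n7.depth = true  [a.lab > -10]
14. n6.pre = false  [A.depth == false]
15. n6.mk = true  [A.depth == true]
16. n10.acc = 13  [B₀.acc + 4]
17. n11.acc = 15  [B₀.acc * 2 - 11]
18. n12.depth = 24  [terminal]
19. n13.hot = -3  [terminal]
20. n11.ok = -1  [e.hot + 2]
21. n11.tag = "mm"  ["mm"]
22. n10.ok = 16  [B₀.acc * 3 - 23]
23. n10.tag = "kmm"  ["k" ++ B₁.tag]
24. n5.ok = 30  [B₁.ok + 14]
25. n5.tag = "yx"  ["yx"]
26. n1.ok = 6  [B₀.acc - 23]
27. n1.tag = "yxz"  [B₂.tag ++ "z"]
28. n0.acc = 4  [B.ok - 2]
29. n0.env = 12  [S.ok * 3 + 33]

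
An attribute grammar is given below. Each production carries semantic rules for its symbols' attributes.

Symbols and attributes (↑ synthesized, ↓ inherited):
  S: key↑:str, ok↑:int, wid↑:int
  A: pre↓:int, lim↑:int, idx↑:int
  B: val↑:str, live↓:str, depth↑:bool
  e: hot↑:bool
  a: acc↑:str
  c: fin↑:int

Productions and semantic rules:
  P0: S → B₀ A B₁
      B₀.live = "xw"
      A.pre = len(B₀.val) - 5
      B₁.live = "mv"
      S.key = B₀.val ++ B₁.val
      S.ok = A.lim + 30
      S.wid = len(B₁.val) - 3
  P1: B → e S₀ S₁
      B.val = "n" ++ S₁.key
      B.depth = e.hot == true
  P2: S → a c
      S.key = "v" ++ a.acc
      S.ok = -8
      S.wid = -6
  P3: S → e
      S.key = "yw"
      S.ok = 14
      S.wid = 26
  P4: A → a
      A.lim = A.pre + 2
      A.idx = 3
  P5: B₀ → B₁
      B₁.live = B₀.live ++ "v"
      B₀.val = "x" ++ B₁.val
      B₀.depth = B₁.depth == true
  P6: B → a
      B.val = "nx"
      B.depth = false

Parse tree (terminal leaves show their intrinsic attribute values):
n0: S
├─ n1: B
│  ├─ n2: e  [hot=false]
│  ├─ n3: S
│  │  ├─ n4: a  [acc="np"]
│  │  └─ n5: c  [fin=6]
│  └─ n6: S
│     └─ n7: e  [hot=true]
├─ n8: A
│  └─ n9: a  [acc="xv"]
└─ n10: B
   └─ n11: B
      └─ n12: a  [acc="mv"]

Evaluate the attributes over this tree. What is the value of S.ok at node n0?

1. n1.live = "xw"  ["xw"]
2. n2.hot = false  [terminal]
3. n4.acc = "np"  [terminal]
4. n5.fin = 6  [terminal]
5. n3.key = "vnp"  ["v" ++ a.acc]
6. n3.ok = -8  [-8]
7. n3.wid = -6  [-6]
8. n7.hot = true  [terminal]
9. n6.key = "yw"  ["yw"]
10. n6.ok = 14  [14]
11. n6.wid = 26  [26]
12. n1.val = "nyw"  ["n" ++ S₁.key]
13. n1.depth = false  [e.hot == true]
14. n8.pre = -2  [len(B₀.val) - 5]
15. n9.acc = "xv"  [terminal]
16. n8.lim = 0  [A.pre + 2]
17. n8.idx = 3  [3]
18. n10.live = "mv"  ["mv"]
19. n11.live = "mvv"  [B₀.live ++ "v"]
20. n12.acc = "mv"  [terminal]
21. n11.val = "nx"  ["nx"]
22. n11.depth = false  [false]
23. n10.val = "xnx"  ["x" ++ B₁.val]
24. n10.depth = false  [B₁.depth == true]
25. n0.key = "nywxnx"  [B₀.val ++ B₁.val]
26. n0.ok = 30  [A.lim + 30]
27. n0.wid = 0  [len(B₁.val) - 3]

30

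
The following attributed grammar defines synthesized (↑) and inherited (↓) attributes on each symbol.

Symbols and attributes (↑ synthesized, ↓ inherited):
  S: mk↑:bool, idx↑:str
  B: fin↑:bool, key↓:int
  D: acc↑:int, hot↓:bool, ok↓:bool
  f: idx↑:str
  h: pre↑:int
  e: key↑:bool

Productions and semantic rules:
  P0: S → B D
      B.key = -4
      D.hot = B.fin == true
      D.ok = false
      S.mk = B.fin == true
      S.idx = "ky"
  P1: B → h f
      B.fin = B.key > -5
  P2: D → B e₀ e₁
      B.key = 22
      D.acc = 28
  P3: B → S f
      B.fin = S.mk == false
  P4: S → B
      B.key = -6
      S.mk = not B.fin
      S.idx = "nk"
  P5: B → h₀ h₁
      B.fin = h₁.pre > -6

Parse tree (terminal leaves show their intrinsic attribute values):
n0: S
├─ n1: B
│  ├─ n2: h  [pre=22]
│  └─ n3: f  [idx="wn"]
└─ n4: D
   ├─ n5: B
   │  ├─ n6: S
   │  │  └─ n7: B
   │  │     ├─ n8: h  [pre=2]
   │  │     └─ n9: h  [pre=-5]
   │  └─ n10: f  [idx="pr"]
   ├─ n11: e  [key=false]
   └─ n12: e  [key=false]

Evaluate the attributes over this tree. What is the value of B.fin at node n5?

1. n1.key = -4  [-4]
2. n2.pre = 22  [terminal]
3. n3.idx = "wn"  [terminal]
4. n1.fin = true  [B.key > -5]
5. n4.hot = true  [B.fin == true]
6. n4.ok = false  [false]
7. n5.key = 22  [22]
8. n7.key = -6  [-6]
9. n8.pre = 2  [terminal]
10. n9.pre = -5  [terminal]
11. n7.fin = true  [h₁.pre > -6]
12. n6.mk = false  [not B.fin]
13. n6.idx = "nk"  ["nk"]
14. n10.idx = "pr"  [terminal]
15. n5.fin = true  [S.mk == false]
16. n11.key = false  [terminal]
17. n12.key = false  [terminal]
18. n4.acc = 28  [28]
19. n0.mk = true  [B.fin == true]
20. n0.idx = "ky"  ["ky"]

true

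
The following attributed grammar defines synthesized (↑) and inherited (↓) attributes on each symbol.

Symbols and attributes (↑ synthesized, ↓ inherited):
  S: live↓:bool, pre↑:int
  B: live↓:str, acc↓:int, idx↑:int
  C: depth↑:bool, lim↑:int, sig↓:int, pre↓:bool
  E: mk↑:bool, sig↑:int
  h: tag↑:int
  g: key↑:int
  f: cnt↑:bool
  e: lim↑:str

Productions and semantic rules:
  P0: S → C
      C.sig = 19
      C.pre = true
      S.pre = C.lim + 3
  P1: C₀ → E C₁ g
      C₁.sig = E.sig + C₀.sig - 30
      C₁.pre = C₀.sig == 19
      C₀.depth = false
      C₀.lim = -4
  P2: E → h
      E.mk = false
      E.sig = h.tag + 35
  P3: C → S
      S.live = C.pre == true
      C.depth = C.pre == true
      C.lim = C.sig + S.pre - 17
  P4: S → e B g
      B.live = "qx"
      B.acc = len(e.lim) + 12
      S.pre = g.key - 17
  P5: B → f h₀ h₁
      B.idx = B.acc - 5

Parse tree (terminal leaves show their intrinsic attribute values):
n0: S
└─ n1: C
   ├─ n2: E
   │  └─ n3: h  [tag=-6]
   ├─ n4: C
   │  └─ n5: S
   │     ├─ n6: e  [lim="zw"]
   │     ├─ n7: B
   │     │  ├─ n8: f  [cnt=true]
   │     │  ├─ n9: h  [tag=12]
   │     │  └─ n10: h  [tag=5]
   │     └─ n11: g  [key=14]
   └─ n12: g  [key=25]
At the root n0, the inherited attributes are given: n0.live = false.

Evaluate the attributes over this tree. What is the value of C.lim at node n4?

1. n0.live = false  [given at root]
2. n1.sig = 19  [19]
3. n1.pre = true  [true]
4. n3.tag = -6  [terminal]
5. n2.mk = false  [false]
6. n2.sig = 29  [h.tag + 35]
7. n4.sig = 18  [E.sig + C₀.sig - 30]
8. n4.pre = true  [C₀.sig == 19]
9. n5.live = true  [C.pre == true]
10. n6.lim = "zw"  [terminal]
11. n7.live = "qx"  ["qx"]
12. n7.acc = 14  [len(e.lim) + 12]
13. n8.cnt = true  [terminal]
14. n9.tag = 12  [terminal]
15. n10.tag = 5  [terminal]
16. n7.idx = 9  [B.acc - 5]
17. n11.key = 14  [terminal]
18. n5.pre = -3  [g.key - 17]
19. n4.depth = true  [C.pre == true]
20. n4.lim = -2  [C.sig + S.pre - 17]
21. n12.key = 25  [terminal]
22. n1.depth = false  [false]
23. n1.lim = -4  [-4]
24. n0.pre = -1  [C.lim + 3]

-2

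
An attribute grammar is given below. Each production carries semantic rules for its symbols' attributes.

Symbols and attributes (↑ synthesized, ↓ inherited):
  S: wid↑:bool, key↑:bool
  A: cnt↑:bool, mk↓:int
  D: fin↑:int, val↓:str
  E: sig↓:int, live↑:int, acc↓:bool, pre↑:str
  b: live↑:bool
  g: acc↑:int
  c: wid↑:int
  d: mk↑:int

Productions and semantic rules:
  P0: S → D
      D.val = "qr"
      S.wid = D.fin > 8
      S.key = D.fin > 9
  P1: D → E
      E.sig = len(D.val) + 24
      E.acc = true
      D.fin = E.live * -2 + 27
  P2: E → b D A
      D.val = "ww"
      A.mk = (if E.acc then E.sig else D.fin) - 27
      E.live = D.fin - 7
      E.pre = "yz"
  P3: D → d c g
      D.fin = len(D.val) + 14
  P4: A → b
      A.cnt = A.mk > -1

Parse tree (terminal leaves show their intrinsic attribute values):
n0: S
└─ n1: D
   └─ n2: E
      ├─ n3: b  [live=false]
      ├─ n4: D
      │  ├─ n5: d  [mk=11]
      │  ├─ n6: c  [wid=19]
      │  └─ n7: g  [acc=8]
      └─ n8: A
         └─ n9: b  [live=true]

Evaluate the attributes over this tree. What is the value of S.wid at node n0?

true

1. n1.val = "qr"  ["qr"]
2. n2.sig = 26  [len(D.val) + 24]
3. n2.acc = true  [true]
4. n3.live = false  [terminal]
5. n4.val = "ww"  ["ww"]
6. n5.mk = 11  [terminal]
7. n6.wid = 19  [terminal]
8. n7.acc = 8  [terminal]
9. n4.fin = 16  [len(D.val) + 14]
10. n8.mk = -1  [(if E.acc then E.sig else D.fin) - 27]
11. n9.live = true  [terminal]
12. n8.cnt = false  [A.mk > -1]
13. n2.live = 9  [D.fin - 7]
14. n2.pre = "yz"  ["yz"]
15. n1.fin = 9  [E.live * -2 + 27]
16. n0.wid = true  [D.fin > 8]
17. n0.key = false  [D.fin > 9]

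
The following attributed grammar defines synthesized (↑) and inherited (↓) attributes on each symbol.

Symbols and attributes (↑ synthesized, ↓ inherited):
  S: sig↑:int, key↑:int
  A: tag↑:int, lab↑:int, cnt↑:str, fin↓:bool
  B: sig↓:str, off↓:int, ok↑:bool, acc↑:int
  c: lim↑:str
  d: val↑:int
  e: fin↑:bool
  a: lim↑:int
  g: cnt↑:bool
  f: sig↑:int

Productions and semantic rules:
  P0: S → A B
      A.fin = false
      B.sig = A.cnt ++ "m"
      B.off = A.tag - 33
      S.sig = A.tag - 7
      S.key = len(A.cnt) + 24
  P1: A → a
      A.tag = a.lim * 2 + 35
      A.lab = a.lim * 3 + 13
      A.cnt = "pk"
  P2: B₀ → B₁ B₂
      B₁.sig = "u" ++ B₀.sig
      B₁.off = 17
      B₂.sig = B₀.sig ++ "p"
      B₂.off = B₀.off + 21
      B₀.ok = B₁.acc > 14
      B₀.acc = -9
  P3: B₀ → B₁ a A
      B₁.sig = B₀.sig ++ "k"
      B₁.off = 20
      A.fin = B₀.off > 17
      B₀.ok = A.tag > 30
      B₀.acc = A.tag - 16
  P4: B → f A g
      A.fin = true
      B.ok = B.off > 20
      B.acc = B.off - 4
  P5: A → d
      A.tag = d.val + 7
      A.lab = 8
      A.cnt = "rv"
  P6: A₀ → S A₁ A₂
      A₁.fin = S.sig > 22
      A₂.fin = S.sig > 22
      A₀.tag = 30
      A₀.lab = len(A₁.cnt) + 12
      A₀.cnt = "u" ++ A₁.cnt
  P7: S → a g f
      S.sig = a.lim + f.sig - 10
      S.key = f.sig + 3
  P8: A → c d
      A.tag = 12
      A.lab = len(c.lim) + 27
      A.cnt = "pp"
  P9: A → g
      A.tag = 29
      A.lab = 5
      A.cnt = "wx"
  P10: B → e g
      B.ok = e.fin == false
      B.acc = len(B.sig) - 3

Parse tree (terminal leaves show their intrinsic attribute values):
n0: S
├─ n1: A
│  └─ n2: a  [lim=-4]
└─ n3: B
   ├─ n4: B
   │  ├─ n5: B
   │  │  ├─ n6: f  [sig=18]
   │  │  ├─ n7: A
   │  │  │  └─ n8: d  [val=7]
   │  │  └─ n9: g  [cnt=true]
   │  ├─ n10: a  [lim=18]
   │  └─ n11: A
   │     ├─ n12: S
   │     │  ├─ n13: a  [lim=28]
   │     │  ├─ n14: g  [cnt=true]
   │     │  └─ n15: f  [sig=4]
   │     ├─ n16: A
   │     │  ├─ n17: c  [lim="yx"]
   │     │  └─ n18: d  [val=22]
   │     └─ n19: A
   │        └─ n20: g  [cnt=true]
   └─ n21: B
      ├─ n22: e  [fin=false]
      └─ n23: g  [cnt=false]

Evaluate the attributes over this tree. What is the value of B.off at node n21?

1. n1.fin = false  [false]
2. n2.lim = -4  [terminal]
3. n1.tag = 27  [a.lim * 2 + 35]
4. n1.lab = 1  [a.lim * 3 + 13]
5. n1.cnt = "pk"  ["pk"]
6. n3.sig = "pkm"  [A.cnt ++ "m"]
7. n3.off = -6  [A.tag - 33]
8. n4.sig = "upkm"  ["u" ++ B₀.sig]
9. n4.off = 17  [17]
10. n5.sig = "upkmk"  [B₀.sig ++ "k"]
11. n5.off = 20  [20]
12. n6.sig = 18  [terminal]
13. n7.fin = true  [true]
14. n8.val = 7  [terminal]
15. n7.tag = 14  [d.val + 7]
16. n7.lab = 8  [8]
17. n7.cnt = "rv"  ["rv"]
18. n9.cnt = true  [terminal]
19. n5.ok = false  [B.off > 20]
20. n5.acc = 16  [B.off - 4]
21. n10.lim = 18  [terminal]
22. n11.fin = false  [B₀.off > 17]
23. n13.lim = 28  [terminal]
24. n14.cnt = true  [terminal]
25. n15.sig = 4  [terminal]
26. n12.sig = 22  [a.lim + f.sig - 10]
27. n12.key = 7  [f.sig + 3]
28. n16.fin = false  [S.sig > 22]
29. n17.lim = "yx"  [terminal]
30. n18.val = 22  [terminal]
31. n16.tag = 12  [12]
32. n16.lab = 29  [len(c.lim) + 27]
33. n16.cnt = "pp"  ["pp"]
34. n19.fin = false  [S.sig > 22]
35. n20.cnt = true  [terminal]
36. n19.tag = 29  [29]
37. n19.lab = 5  [5]
38. n19.cnt = "wx"  ["wx"]
39. n11.tag = 30  [30]
40. n11.lab = 14  [len(A₁.cnt) + 12]
41. n11.cnt = "upp"  ["u" ++ A₁.cnt]
42. n4.ok = false  [A.tag > 30]
43. n4.acc = 14  [A.tag - 16]
44. n21.sig = "pkmp"  [B₀.sig ++ "p"]
45. n21.off = 15  [B₀.off + 21]
46. n22.fin = false  [terminal]
47. n23.cnt = false  [terminal]
48. n21.ok = true  [e.fin == false]
49. n21.acc = 1  [len(B.sig) - 3]
50. n3.ok = false  [B₁.acc > 14]
51. n3.acc = -9  [-9]
52. n0.sig = 20  [A.tag - 7]
53. n0.key = 26  [len(A.cnt) + 24]

15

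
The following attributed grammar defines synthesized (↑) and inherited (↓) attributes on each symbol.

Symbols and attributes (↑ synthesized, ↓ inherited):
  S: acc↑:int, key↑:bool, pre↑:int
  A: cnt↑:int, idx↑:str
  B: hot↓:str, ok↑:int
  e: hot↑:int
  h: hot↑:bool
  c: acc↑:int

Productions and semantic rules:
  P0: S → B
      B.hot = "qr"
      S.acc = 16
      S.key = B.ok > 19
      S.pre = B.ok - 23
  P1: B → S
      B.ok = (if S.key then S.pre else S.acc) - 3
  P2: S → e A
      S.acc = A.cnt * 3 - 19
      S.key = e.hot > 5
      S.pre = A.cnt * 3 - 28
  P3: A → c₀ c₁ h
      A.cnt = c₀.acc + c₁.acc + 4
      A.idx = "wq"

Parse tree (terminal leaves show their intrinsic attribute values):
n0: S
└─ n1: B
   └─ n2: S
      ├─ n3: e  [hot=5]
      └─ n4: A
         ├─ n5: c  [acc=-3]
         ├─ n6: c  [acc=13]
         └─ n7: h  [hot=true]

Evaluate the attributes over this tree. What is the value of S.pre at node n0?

1. n1.hot = "qr"  ["qr"]
2. n3.hot = 5  [terminal]
3. n5.acc = -3  [terminal]
4. n6.acc = 13  [terminal]
5. n7.hot = true  [terminal]
6. n4.cnt = 14  [c₀.acc + c₁.acc + 4]
7. n4.idx = "wq"  ["wq"]
8. n2.acc = 23  [A.cnt * 3 - 19]
9. n2.key = false  [e.hot > 5]
10. n2.pre = 14  [A.cnt * 3 - 28]
11. n1.ok = 20  [(if S.key then S.pre else S.acc) - 3]
12. n0.acc = 16  [16]
13. n0.key = true  [B.ok > 19]
14. n0.pre = -3  [B.ok - 23]

-3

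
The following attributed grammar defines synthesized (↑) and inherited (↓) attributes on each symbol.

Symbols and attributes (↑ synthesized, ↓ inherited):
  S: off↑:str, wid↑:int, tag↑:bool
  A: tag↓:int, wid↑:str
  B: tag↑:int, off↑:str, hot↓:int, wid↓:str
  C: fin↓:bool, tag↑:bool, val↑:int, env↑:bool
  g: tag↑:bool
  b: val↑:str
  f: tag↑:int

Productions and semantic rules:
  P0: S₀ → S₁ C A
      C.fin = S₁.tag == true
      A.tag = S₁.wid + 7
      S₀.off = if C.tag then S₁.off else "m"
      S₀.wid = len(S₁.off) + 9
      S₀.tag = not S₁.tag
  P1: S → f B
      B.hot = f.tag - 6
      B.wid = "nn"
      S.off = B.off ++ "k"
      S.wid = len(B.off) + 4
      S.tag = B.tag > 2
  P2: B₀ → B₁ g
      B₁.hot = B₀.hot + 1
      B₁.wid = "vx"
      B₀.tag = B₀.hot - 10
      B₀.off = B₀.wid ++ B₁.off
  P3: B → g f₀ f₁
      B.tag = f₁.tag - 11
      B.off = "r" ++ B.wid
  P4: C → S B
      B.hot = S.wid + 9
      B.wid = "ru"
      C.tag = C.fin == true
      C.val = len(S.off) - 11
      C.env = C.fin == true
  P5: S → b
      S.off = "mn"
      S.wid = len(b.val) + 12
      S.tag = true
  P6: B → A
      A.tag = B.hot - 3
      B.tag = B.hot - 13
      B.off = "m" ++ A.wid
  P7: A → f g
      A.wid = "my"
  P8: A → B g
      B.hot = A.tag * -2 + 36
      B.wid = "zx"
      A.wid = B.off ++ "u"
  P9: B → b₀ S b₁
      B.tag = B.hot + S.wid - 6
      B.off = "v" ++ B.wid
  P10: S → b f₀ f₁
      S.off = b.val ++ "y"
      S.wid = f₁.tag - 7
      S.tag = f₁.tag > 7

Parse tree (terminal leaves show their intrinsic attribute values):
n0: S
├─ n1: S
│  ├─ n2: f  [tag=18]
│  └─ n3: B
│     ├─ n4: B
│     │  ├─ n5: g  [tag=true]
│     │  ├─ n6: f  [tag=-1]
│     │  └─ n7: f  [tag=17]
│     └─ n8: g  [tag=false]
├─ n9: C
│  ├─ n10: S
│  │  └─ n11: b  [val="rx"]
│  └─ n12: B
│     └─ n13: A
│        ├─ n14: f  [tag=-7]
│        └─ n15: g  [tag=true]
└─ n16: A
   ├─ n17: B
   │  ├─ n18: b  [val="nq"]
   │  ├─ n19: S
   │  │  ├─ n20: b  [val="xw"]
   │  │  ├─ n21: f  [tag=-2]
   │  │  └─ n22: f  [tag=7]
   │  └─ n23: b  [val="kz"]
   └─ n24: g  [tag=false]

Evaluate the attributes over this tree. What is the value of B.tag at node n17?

1. n2.tag = 18  [terminal]
2. n3.hot = 12  [f.tag - 6]
3. n3.wid = "nn"  ["nn"]
4. n4.hot = 13  [B₀.hot + 1]
5. n4.wid = "vx"  ["vx"]
6. n5.tag = true  [terminal]
7. n6.tag = -1  [terminal]
8. n7.tag = 17  [terminal]
9. n4.tag = 6  [f₁.tag - 11]
10. n4.off = "rvx"  ["r" ++ B.wid]
11. n8.tag = false  [terminal]
12. n3.tag = 2  [B₀.hot - 10]
13. n3.off = "nnrvx"  [B₀.wid ++ B₁.off]
14. n1.off = "nnrvxk"  [B.off ++ "k"]
15. n1.wid = 9  [len(B.off) + 4]
16. n1.tag = false  [B.tag > 2]
17. n9.fin = false  [S₁.tag == true]
18. n11.val = "rx"  [terminal]
19. n10.off = "mn"  ["mn"]
20. n10.wid = 14  [len(b.val) + 12]
21. n10.tag = true  [true]
22. n12.hot = 23  [S.wid + 9]
23. n12.wid = "ru"  ["ru"]
24. n13.tag = 20  [B.hot - 3]
25. n14.tag = -7  [terminal]
26. n15.tag = true  [terminal]
27. n13.wid = "my"  ["my"]
28. n12.tag = 10  [B.hot - 13]
29. n12.off = "mmy"  ["m" ++ A.wid]
30. n9.tag = false  [C.fin == true]
31. n9.val = -9  [len(S.off) - 11]
32. n9.env = false  [C.fin == true]
33. n16.tag = 16  [S₁.wid + 7]
34. n17.hot = 4  [A.tag * -2 + 36]
35. n17.wid = "zx"  ["zx"]
36. n18.val = "nq"  [terminal]
37. n20.val = "xw"  [terminal]
38. n21.tag = -2  [terminal]
39. n22.tag = 7  [terminal]
40. n19.off = "xwy"  [b.val ++ "y"]
41. n19.wid = 0  [f₁.tag - 7]
42. n19.tag = false  [f₁.tag > 7]
43. n23.val = "kz"  [terminal]
44. n17.tag = -2  [B.hot + S.wid - 6]
45. n17.off = "vzx"  ["v" ++ B.wid]
46. n24.tag = false  [terminal]
47. n16.wid = "vzxu"  [B.off ++ "u"]
48. n0.off = "m"  [if C.tag then S₁.off else "m"]
49. n0.wid = 15  [len(S₁.off) + 9]
50. n0.tag = true  [not S₁.tag]

-2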